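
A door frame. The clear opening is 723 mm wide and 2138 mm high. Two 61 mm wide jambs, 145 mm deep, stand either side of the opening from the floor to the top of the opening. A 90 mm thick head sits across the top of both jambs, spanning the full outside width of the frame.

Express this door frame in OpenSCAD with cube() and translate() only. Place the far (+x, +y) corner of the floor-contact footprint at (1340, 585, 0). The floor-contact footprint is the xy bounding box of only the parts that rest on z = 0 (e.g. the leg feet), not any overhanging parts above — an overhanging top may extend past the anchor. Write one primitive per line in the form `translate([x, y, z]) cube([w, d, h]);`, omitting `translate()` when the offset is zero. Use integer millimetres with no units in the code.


translate([495, 440, 0]) cube([61, 145, 2138]);
translate([1279, 440, 0]) cube([61, 145, 2138]);
translate([495, 440, 2138]) cube([845, 145, 90]);


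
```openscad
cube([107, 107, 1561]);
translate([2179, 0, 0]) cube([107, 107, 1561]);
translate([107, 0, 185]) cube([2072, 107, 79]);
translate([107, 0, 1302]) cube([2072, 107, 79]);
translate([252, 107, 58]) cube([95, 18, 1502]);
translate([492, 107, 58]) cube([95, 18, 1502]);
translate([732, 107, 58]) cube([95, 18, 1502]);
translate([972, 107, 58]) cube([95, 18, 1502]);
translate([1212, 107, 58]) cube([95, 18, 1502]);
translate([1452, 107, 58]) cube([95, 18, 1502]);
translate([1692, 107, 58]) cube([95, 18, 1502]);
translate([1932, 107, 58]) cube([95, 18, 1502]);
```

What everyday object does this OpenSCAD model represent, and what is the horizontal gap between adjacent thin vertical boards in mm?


A fence section. The picket gap is 145 mm.

Two posts, two rails, 8 pickets — a fence section. Span 2072 mm holds 8 pickets of 95 mm with 9 equal gaps: ⌊(2072 − 8·95) / 9⌋ = 145 mm.


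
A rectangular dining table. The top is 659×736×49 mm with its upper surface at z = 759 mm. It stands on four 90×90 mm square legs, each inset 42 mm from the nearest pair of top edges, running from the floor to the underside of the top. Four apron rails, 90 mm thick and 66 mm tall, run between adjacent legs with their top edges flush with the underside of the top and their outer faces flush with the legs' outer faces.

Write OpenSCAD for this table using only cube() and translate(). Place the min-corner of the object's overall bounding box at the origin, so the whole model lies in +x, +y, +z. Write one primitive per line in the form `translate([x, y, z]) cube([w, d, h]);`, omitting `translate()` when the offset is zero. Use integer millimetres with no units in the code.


// leg_h = 759 - 49 = 710
// apron z = 710 - 66 = 644
translate([0, 0, 710]) cube([659, 736, 49]);
translate([42, 42, 0]) cube([90, 90, 710]);
translate([527, 42, 0]) cube([90, 90, 710]);
translate([42, 604, 0]) cube([90, 90, 710]);
translate([527, 604, 0]) cube([90, 90, 710]);
translate([132, 42, 644]) cube([395, 90, 66]);
translate([132, 604, 644]) cube([395, 90, 66]);
translate([42, 132, 644]) cube([90, 472, 66]);
translate([527, 132, 644]) cube([90, 472, 66]);


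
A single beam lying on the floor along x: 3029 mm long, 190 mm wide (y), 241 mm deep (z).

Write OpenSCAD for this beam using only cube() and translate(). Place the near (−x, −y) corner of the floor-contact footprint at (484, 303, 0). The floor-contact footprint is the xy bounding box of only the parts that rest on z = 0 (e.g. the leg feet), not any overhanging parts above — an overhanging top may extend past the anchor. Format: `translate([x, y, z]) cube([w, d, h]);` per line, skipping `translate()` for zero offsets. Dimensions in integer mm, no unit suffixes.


translate([484, 303, 0]) cube([3029, 190, 241]);


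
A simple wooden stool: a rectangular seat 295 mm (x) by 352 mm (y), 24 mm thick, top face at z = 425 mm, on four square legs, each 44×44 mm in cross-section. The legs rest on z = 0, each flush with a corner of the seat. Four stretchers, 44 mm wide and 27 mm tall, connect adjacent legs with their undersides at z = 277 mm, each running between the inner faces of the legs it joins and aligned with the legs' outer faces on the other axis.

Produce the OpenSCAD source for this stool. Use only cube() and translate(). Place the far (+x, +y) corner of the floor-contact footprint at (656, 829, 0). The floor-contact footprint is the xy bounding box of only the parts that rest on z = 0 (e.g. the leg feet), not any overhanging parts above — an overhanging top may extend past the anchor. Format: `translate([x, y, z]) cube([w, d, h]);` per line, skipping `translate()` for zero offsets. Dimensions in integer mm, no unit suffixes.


translate([361, 477, 401]) cube([295, 352, 24]);
translate([361, 477, 0]) cube([44, 44, 401]);
translate([612, 477, 0]) cube([44, 44, 401]);
translate([361, 785, 0]) cube([44, 44, 401]);
translate([612, 785, 0]) cube([44, 44, 401]);
translate([405, 477, 277]) cube([207, 44, 27]);
translate([405, 785, 277]) cube([207, 44, 27]);
translate([361, 521, 277]) cube([44, 264, 27]);
translate([612, 521, 277]) cube([44, 264, 27]);


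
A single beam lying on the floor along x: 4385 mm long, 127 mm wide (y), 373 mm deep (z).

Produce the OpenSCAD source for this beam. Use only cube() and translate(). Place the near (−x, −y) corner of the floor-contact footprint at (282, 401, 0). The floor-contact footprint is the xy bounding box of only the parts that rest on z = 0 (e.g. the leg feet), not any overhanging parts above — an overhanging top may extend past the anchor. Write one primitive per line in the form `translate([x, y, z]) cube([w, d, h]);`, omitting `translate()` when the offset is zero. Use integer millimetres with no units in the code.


translate([282, 401, 0]) cube([4385, 127, 373]);


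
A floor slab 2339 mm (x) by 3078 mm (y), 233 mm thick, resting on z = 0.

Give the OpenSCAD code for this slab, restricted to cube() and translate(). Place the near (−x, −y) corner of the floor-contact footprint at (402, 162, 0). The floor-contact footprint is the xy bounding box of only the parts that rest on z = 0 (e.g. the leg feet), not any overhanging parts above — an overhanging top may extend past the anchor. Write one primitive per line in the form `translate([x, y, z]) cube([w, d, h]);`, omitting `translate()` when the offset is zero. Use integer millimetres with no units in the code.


translate([402, 162, 0]) cube([2339, 3078, 233]);


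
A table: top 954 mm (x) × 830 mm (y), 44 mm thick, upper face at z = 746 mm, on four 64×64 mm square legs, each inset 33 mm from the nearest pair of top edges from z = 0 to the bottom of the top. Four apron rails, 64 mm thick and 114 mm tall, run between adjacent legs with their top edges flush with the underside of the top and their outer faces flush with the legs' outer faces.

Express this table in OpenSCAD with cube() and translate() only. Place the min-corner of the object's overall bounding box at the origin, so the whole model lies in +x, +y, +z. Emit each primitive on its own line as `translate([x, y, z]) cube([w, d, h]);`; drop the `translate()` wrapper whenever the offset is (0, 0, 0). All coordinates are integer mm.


translate([0, 0, 702]) cube([954, 830, 44]);
translate([33, 33, 0]) cube([64, 64, 702]);
translate([857, 33, 0]) cube([64, 64, 702]);
translate([33, 733, 0]) cube([64, 64, 702]);
translate([857, 733, 0]) cube([64, 64, 702]);
translate([97, 33, 588]) cube([760, 64, 114]);
translate([97, 733, 588]) cube([760, 64, 114]);
translate([33, 97, 588]) cube([64, 636, 114]);
translate([857, 97, 588]) cube([64, 636, 114]);


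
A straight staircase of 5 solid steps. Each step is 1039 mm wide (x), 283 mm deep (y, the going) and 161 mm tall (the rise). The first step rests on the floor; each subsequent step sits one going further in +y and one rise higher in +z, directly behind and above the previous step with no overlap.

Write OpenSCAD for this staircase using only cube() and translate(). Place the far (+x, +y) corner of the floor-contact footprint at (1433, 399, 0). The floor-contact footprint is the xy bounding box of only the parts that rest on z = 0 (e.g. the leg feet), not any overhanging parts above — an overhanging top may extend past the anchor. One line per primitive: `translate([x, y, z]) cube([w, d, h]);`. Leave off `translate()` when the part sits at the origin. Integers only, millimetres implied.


translate([394, 116, 0]) cube([1039, 283, 161]);
translate([394, 399, 161]) cube([1039, 283, 161]);
translate([394, 682, 322]) cube([1039, 283, 161]);
translate([394, 965, 483]) cube([1039, 283, 161]);
translate([394, 1248, 644]) cube([1039, 283, 161]);


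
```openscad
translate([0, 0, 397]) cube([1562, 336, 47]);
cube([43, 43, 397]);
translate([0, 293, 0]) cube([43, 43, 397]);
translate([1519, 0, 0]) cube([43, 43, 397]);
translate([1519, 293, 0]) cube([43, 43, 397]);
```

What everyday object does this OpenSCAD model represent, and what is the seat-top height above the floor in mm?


A bench. The seat-top height is 444 mm.

A long slab on four corner posts — a bench. The slab sits at z = 397 with thickness 47, so the top is 397 + 47 = 444 mm.


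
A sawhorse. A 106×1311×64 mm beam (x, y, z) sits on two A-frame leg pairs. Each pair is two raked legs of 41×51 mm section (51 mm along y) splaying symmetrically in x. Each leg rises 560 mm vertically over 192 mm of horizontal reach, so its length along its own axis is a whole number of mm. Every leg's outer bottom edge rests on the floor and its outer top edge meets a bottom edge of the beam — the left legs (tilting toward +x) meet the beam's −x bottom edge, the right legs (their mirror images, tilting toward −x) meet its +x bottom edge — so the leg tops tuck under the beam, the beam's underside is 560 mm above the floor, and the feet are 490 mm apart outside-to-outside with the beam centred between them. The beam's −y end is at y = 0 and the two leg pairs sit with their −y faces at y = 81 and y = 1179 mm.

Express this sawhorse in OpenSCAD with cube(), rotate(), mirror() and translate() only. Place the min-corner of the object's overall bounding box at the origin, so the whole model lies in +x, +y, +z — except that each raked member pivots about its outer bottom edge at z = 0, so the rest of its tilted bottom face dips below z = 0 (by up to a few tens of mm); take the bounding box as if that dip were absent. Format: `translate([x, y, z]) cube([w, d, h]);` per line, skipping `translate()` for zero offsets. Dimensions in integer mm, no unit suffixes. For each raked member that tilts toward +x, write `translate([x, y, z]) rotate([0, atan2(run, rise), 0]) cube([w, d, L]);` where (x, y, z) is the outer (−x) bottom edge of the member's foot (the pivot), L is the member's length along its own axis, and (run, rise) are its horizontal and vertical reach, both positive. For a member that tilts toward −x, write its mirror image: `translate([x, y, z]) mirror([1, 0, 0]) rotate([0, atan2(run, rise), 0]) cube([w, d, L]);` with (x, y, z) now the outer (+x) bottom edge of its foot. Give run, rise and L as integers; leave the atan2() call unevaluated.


translate([192, 0, 560]) cube([106, 1311, 64]);
translate([0, 81, 0]) rotate([0, atan2(192, 560), 0]) cube([41, 51, 592]);
translate([490, 81, 0]) mirror([1, 0, 0]) rotate([0, atan2(192, 560), 0]) cube([41, 51, 592]);
translate([0, 1179, 0]) rotate([0, atan2(192, 560), 0]) cube([41, 51, 592]);
translate([490, 1179, 0]) mirror([1, 0, 0]) rotate([0, atan2(192, 560), 0]) cube([41, 51, 592]);


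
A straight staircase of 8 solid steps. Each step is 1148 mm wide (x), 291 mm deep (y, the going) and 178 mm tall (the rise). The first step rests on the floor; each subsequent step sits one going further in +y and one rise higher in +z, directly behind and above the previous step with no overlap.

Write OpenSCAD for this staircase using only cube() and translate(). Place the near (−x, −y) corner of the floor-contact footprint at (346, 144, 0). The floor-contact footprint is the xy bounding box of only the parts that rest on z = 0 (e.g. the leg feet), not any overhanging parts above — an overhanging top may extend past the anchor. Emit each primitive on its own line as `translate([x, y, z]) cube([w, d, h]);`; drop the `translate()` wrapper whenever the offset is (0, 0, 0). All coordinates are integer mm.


translate([346, 144, 0]) cube([1148, 291, 178]);
translate([346, 435, 178]) cube([1148, 291, 178]);
translate([346, 726, 356]) cube([1148, 291, 178]);
translate([346, 1017, 534]) cube([1148, 291, 178]);
translate([346, 1308, 712]) cube([1148, 291, 178]);
translate([346, 1599, 890]) cube([1148, 291, 178]);
translate([346, 1890, 1068]) cube([1148, 291, 178]);
translate([346, 2181, 1246]) cube([1148, 291, 178]);


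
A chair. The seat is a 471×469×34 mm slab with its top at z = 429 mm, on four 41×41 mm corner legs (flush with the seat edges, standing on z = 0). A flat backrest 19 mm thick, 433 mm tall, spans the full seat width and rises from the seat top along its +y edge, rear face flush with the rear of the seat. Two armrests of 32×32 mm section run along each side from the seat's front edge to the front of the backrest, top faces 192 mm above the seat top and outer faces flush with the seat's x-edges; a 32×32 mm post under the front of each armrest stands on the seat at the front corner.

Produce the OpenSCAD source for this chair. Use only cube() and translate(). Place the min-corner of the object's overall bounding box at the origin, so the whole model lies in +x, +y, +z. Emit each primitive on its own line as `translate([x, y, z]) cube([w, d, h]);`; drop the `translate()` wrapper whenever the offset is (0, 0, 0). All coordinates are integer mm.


translate([0, 0, 395]) cube([471, 469, 34]);
cube([41, 41, 395]);
translate([430, 0, 0]) cube([41, 41, 395]);
translate([0, 428, 0]) cube([41, 41, 395]);
translate([430, 428, 0]) cube([41, 41, 395]);
translate([0, 450, 429]) cube([471, 19, 433]);
translate([0, 0, 589]) cube([32, 450, 32]);
translate([439, 0, 589]) cube([32, 450, 32]);
translate([0, 0, 429]) cube([32, 32, 160]);
translate([439, 0, 429]) cube([32, 32, 160]);


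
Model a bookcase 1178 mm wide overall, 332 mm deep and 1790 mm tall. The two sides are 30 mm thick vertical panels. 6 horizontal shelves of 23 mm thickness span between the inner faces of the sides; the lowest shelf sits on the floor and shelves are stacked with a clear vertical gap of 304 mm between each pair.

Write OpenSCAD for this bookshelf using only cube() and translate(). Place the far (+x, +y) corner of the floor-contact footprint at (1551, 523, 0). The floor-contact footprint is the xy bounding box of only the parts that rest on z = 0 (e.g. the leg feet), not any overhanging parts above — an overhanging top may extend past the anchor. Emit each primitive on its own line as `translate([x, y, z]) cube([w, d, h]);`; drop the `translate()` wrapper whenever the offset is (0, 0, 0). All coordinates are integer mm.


translate([373, 191, 0]) cube([30, 332, 1790]);
translate([1521, 191, 0]) cube([30, 332, 1790]);
translate([403, 191, 0]) cube([1118, 332, 23]);
translate([403, 191, 327]) cube([1118, 332, 23]);
translate([403, 191, 654]) cube([1118, 332, 23]);
translate([403, 191, 981]) cube([1118, 332, 23]);
translate([403, 191, 1308]) cube([1118, 332, 23]);
translate([403, 191, 1635]) cube([1118, 332, 23]);


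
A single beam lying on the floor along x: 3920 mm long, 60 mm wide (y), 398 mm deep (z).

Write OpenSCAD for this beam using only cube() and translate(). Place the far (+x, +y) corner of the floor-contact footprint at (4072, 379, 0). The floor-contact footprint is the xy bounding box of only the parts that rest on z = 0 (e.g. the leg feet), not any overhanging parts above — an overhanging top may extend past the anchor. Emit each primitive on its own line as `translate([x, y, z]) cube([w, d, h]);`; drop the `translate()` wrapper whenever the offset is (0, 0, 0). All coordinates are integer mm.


translate([152, 319, 0]) cube([3920, 60, 398]);


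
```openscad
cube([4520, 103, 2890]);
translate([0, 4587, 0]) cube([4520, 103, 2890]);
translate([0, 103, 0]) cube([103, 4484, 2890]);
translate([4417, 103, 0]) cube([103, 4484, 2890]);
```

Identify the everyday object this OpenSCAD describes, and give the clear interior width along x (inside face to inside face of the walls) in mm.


A house (or room) frame. The interior width is 4314 mm.

Four 2890 mm walls enclosing a rectangle with no floor or roof — a room or house frame. Outside width is 4520 mm and wall thickness is 103 mm, so the interior width is 4520 − 2 × 103 = 4314 mm.


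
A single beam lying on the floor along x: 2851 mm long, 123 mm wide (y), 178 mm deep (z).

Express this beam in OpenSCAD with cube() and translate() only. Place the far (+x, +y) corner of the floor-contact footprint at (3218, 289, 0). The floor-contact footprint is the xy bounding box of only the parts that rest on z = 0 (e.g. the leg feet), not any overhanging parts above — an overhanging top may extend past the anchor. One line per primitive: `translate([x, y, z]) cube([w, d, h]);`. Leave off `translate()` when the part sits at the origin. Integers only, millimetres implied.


translate([367, 166, 0]) cube([2851, 123, 178]);


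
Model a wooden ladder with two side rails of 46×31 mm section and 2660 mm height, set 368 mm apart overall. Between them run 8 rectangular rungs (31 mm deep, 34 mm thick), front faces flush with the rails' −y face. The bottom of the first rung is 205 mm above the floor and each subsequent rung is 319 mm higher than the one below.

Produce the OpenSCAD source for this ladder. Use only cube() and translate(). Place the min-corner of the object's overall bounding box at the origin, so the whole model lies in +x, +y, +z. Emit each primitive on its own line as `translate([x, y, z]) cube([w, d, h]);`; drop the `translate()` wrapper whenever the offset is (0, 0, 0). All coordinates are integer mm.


cube([46, 31, 2660]);
translate([322, 0, 0]) cube([46, 31, 2660]);
translate([46, 0, 205]) cube([276, 31, 34]);
translate([46, 0, 524]) cube([276, 31, 34]);
translate([46, 0, 843]) cube([276, 31, 34]);
translate([46, 0, 1162]) cube([276, 31, 34]);
translate([46, 0, 1481]) cube([276, 31, 34]);
translate([46, 0, 1800]) cube([276, 31, 34]);
translate([46, 0, 2119]) cube([276, 31, 34]);
translate([46, 0, 2438]) cube([276, 31, 34]);


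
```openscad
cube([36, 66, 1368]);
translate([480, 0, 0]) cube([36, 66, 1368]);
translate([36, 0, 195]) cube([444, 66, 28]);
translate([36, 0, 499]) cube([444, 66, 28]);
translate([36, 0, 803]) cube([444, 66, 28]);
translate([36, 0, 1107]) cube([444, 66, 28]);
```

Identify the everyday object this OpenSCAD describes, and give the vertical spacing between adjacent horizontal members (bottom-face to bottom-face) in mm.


A ladder. The rung spacing is 304 mm.

Two tall 36×66 posts with 4 short bars between them — a ladder. Adjacent rungs sit at z = 195 and z = 499, so the spacing is 499 − 195 = 304 mm.


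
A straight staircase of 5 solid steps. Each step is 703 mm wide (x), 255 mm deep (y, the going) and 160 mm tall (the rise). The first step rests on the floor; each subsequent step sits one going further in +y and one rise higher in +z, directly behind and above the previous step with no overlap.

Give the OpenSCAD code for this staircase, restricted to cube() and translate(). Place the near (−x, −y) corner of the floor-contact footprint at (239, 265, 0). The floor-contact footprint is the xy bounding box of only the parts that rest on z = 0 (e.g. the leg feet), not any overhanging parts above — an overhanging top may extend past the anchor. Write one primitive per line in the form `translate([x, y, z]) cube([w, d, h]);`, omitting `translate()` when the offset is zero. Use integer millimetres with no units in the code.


translate([239, 265, 0]) cube([703, 255, 160]);
translate([239, 520, 160]) cube([703, 255, 160]);
translate([239, 775, 320]) cube([703, 255, 160]);
translate([239, 1030, 480]) cube([703, 255, 160]);
translate([239, 1285, 640]) cube([703, 255, 160]);


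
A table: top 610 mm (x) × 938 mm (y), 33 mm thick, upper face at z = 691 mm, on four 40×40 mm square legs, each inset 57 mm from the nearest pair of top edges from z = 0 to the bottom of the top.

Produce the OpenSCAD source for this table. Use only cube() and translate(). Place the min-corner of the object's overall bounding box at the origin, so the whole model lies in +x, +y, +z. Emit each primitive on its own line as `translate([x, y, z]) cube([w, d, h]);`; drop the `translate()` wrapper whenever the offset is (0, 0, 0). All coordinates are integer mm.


translate([0, 0, 658]) cube([610, 938, 33]);
translate([57, 57, 0]) cube([40, 40, 658]);
translate([513, 57, 0]) cube([40, 40, 658]);
translate([57, 841, 0]) cube([40, 40, 658]);
translate([513, 841, 0]) cube([40, 40, 658]);


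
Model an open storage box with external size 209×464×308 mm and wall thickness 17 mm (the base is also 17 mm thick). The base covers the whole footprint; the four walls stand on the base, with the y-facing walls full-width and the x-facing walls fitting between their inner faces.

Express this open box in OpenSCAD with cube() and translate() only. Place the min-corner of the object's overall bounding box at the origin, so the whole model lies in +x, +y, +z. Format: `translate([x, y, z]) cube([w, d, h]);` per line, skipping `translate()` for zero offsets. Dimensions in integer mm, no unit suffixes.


cube([209, 464, 17]);
translate([0, 0, 17]) cube([209, 17, 291]);
translate([0, 447, 17]) cube([209, 17, 291]);
translate([0, 17, 17]) cube([17, 430, 291]);
translate([192, 17, 17]) cube([17, 430, 291]);


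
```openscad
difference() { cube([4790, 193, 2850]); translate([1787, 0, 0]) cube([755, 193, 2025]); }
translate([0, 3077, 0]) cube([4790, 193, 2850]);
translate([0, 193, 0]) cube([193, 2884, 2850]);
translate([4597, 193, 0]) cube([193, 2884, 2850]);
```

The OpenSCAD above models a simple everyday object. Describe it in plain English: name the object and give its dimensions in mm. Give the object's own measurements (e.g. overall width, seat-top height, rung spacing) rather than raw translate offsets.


A single room: four walls, each 2850 mm tall and 193 mm thick, enclosing an outside footprint 4790×3270 mm (x × y), no floor or roof. The front and back walls (−y and +y sides) run the full x-width; the side walls fit between their inner faces. A door opening 755 mm wide and 2025 mm tall is cut through the front wall from the floor up, its −x edge 1787 mm from the wall's −x end.


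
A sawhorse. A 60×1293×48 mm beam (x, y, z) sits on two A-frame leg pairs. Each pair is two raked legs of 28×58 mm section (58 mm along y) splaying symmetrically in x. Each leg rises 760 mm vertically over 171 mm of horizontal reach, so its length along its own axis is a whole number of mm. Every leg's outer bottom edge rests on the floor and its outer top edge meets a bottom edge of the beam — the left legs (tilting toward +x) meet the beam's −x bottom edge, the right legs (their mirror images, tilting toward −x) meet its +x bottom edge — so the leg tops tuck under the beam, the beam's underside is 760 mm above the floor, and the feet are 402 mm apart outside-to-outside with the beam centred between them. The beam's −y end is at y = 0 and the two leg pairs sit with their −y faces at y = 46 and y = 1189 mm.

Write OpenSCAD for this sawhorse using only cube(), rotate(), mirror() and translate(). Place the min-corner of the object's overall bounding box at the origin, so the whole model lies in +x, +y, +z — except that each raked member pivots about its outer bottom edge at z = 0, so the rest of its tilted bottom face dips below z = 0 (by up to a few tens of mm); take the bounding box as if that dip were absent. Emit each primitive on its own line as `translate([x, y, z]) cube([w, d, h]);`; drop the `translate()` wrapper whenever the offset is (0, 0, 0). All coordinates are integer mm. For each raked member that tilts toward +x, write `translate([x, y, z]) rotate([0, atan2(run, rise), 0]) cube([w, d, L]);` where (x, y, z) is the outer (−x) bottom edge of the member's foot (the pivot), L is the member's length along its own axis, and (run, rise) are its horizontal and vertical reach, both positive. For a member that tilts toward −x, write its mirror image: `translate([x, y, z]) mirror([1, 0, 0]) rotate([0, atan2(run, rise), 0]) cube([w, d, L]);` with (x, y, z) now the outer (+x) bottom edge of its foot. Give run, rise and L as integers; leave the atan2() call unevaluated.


// leg length = √(171² + 760²) = 779
// right-leg outer foot x = 2·171 + 60 = 402
// beam min-corner = (171, 0, 760)
translate([171, 0, 760]) cube([60, 1293, 48]);
translate([0, 46, 0]) rotate([0, atan2(171, 760), 0]) cube([28, 58, 779]);
translate([402, 46, 0]) mirror([1, 0, 0]) rotate([0, atan2(171, 760), 0]) cube([28, 58, 779]);
translate([0, 1189, 0]) rotate([0, atan2(171, 760), 0]) cube([28, 58, 779]);
translate([402, 1189, 0]) mirror([1, 0, 0]) rotate([0, atan2(171, 760), 0]) cube([28, 58, 779]);


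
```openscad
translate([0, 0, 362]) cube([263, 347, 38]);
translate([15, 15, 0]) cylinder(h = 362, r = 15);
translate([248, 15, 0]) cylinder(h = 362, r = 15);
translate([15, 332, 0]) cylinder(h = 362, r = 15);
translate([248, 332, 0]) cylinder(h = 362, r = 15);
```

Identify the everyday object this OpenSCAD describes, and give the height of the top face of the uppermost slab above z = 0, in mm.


A stool. The seat height is 400 mm.

A 263×347×38 slab at z = 362 on four corner cylinders — a stool. The seat top is 362 + 38 = 400 mm.


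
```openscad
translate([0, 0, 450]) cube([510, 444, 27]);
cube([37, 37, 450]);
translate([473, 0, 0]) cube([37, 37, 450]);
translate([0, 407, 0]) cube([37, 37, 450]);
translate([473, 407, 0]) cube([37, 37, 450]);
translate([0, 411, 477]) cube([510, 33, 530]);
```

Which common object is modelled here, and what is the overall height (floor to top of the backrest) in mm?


A chair. The overall height is 1007 mm.

A slab on four corner posts with a tall panel at the back — a chair. The seat slab sits at z = 450 with thickness 27, and the 530 mm backrest starts at the seat top, so the overall height is 450 + 27 + 530 = 1007 mm.


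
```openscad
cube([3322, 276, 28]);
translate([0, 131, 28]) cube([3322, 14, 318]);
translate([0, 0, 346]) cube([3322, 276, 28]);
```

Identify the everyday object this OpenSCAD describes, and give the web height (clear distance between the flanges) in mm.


An I-beam. The web height is 318 mm.

Two wide flanges with a thin centred web — an I-beam. Overall 374 mm minus two 28 mm flanges gives a web of 374 − 2·28 = 318 mm.


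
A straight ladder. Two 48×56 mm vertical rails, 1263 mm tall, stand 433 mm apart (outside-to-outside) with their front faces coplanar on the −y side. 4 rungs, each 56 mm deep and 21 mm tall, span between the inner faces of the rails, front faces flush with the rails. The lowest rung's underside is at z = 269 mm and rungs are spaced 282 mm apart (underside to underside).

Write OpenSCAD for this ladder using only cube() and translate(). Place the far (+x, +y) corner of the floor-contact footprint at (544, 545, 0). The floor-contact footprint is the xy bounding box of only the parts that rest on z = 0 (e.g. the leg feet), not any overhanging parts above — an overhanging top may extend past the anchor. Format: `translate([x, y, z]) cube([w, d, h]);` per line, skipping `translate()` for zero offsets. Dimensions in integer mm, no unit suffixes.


// rung span = 433 - 2*48 = 337
// rung[k] z = 269 + k*282
translate([111, 489, 0]) cube([48, 56, 1263]);
translate([496, 489, 0]) cube([48, 56, 1263]);
translate([159, 489, 269]) cube([337, 56, 21]);
translate([159, 489, 551]) cube([337, 56, 21]);
translate([159, 489, 833]) cube([337, 56, 21]);
translate([159, 489, 1115]) cube([337, 56, 21]);


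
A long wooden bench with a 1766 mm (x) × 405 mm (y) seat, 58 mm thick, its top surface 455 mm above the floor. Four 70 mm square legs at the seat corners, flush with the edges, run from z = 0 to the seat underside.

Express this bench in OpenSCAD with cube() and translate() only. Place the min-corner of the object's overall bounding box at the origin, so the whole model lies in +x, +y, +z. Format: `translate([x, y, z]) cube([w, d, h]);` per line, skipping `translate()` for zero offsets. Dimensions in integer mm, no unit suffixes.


translate([0, 0, 397]) cube([1766, 405, 58]);
cube([70, 70, 397]);
translate([0, 335, 0]) cube([70, 70, 397]);
translate([1696, 0, 0]) cube([70, 70, 397]);
translate([1696, 335, 0]) cube([70, 70, 397]);


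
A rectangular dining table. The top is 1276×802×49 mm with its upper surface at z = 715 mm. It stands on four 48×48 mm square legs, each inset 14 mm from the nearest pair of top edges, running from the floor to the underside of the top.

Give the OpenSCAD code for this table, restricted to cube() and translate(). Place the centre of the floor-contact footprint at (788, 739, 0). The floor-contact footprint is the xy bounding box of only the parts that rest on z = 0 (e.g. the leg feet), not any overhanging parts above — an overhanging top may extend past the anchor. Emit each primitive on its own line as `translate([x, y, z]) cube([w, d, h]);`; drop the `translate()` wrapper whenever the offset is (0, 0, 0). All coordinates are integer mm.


translate([150, 338, 666]) cube([1276, 802, 49]);
translate([164, 352, 0]) cube([48, 48, 666]);
translate([1364, 352, 0]) cube([48, 48, 666]);
translate([164, 1078, 0]) cube([48, 48, 666]);
translate([1364, 1078, 0]) cube([48, 48, 666]);


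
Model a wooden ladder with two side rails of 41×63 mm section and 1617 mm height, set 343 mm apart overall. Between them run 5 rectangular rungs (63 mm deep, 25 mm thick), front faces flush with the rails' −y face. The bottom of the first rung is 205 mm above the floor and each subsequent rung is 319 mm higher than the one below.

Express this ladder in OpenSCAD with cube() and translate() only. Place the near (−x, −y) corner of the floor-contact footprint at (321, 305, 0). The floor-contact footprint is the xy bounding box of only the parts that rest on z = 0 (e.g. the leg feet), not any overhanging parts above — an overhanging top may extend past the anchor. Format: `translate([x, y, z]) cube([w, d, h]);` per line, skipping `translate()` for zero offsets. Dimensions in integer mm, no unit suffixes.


// rung span = 343 - 2*41 = 261
// rung[k] z = 205 + k*319
translate([321, 305, 0]) cube([41, 63, 1617]);
translate([623, 305, 0]) cube([41, 63, 1617]);
translate([362, 305, 205]) cube([261, 63, 25]);
translate([362, 305, 524]) cube([261, 63, 25]);
translate([362, 305, 843]) cube([261, 63, 25]);
translate([362, 305, 1162]) cube([261, 63, 25]);
translate([362, 305, 1481]) cube([261, 63, 25]);


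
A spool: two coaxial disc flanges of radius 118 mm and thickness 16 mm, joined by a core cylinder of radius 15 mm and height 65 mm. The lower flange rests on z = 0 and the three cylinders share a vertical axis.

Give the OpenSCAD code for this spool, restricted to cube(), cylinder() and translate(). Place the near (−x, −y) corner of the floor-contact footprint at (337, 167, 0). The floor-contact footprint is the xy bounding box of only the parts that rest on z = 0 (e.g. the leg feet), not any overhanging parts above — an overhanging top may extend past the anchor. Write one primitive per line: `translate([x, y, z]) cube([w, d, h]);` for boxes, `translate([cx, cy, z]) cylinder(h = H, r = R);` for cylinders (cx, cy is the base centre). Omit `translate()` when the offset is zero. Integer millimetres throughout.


translate([455, 285, 0]) cylinder(h = 16, r = 118);
translate([455, 285, 16]) cylinder(h = 65, r = 15);
translate([455, 285, 81]) cylinder(h = 16, r = 118);


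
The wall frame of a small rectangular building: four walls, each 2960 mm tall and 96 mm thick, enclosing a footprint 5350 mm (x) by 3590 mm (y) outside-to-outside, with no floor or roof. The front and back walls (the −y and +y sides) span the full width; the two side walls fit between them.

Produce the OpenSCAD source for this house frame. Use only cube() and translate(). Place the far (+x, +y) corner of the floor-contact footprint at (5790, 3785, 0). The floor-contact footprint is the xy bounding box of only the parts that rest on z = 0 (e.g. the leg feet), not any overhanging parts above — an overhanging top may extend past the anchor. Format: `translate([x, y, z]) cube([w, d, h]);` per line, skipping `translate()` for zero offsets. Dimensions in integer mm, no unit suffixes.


translate([440, 195, 0]) cube([5350, 96, 2960]);
translate([440, 3689, 0]) cube([5350, 96, 2960]);
translate([440, 291, 0]) cube([96, 3398, 2960]);
translate([5694, 291, 0]) cube([96, 3398, 2960]);


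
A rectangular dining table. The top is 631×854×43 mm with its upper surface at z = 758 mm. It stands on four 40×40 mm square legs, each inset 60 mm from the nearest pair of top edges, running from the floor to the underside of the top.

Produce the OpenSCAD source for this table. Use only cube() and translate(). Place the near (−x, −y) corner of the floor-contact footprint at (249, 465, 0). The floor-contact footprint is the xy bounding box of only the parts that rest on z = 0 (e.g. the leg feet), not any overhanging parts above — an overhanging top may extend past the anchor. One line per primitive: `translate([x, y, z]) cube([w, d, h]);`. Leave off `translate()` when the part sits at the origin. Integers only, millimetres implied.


// leg_h = 758 - 43 = 715
translate([189, 405, 715]) cube([631, 854, 43]);
translate([249, 465, 0]) cube([40, 40, 715]);
translate([720, 465, 0]) cube([40, 40, 715]);
translate([249, 1159, 0]) cube([40, 40, 715]);
translate([720, 1159, 0]) cube([40, 40, 715]);


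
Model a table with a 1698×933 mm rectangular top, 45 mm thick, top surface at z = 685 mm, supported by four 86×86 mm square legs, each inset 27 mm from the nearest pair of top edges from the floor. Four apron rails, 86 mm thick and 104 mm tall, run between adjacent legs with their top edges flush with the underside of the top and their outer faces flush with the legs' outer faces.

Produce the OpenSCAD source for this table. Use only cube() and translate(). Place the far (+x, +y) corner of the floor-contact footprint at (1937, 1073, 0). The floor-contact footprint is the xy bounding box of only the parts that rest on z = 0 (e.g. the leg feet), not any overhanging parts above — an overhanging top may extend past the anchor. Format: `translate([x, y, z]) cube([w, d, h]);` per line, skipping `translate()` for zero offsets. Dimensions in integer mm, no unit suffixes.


translate([266, 167, 640]) cube([1698, 933, 45]);
translate([293, 194, 0]) cube([86, 86, 640]);
translate([1851, 194, 0]) cube([86, 86, 640]);
translate([293, 987, 0]) cube([86, 86, 640]);
translate([1851, 987, 0]) cube([86, 86, 640]);
translate([379, 194, 536]) cube([1472, 86, 104]);
translate([379, 987, 536]) cube([1472, 86, 104]);
translate([293, 280, 536]) cube([86, 707, 104]);
translate([1851, 280, 536]) cube([86, 707, 104]);


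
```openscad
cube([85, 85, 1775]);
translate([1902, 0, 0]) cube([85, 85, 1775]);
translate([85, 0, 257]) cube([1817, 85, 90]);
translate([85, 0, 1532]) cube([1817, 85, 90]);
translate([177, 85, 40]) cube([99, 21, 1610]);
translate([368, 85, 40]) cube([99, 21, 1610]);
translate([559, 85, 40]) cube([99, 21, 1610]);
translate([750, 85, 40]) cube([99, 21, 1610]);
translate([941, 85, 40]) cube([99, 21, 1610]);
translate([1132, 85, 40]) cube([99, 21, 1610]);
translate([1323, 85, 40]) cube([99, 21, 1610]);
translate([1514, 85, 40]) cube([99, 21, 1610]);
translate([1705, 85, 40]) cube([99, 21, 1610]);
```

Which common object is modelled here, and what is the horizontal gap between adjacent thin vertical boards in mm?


A fence section. The picket gap is 92 mm.

Two posts, two rails, 9 pickets — a fence section. Span 1817 mm holds 9 pickets of 99 mm with 10 equal gaps: ⌊(1817 − 9·99) / 10⌋ = 92 mm.


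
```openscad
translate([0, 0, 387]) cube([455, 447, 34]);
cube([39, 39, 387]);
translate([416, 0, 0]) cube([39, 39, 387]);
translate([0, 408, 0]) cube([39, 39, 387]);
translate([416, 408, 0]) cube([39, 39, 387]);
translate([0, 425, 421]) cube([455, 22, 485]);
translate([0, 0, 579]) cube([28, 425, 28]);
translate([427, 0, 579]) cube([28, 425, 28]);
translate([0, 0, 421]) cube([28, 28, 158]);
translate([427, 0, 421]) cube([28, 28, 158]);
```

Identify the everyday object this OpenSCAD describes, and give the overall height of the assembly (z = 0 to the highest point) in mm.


A chair. The overall height is 906 mm.

A slab on four corner posts with a tall panel at the back — a chair. The seat slab sits at z = 387 with thickness 34, and the 485 mm backrest starts at the seat top, so the overall height is 387 + 34 + 485 = 906 mm.


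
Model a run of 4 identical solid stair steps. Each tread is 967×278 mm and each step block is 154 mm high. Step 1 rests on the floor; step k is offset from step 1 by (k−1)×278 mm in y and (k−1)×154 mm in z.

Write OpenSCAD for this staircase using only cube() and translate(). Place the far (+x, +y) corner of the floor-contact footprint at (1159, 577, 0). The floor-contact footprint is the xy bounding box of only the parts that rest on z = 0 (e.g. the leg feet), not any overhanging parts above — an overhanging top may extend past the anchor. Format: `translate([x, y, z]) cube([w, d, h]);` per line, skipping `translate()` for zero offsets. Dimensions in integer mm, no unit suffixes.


translate([192, 299, 0]) cube([967, 278, 154]);
translate([192, 577, 154]) cube([967, 278, 154]);
translate([192, 855, 308]) cube([967, 278, 154]);
translate([192, 1133, 462]) cube([967, 278, 154]);


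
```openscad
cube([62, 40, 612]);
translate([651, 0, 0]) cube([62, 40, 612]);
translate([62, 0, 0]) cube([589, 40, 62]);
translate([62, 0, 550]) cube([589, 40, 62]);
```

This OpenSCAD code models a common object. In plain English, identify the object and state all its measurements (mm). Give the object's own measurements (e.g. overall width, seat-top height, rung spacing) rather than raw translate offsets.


A rectangular picture frame lying in the x–z plane (depth along y). The opening is 589 mm wide (x) by 488 mm tall (z), surrounded by a border 62 mm wide on all four sides. The frame is 40 mm deep and is made of two full-height vertical stiles with two horizontal rails fitted between them.


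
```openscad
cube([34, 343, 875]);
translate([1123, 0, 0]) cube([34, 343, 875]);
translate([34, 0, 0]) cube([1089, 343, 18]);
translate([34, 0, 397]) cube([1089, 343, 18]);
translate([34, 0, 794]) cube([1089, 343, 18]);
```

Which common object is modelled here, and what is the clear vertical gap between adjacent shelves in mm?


A bookshelf. The clear shelf gap is 379 mm.

Two tall side panels with 3 horizontal boards between them — a bookshelf. The first two shelf undersides are at z = 0 and z = 397; with shelf thickness 18, the clear gap is 397 − 0 − 18 = 379 mm.


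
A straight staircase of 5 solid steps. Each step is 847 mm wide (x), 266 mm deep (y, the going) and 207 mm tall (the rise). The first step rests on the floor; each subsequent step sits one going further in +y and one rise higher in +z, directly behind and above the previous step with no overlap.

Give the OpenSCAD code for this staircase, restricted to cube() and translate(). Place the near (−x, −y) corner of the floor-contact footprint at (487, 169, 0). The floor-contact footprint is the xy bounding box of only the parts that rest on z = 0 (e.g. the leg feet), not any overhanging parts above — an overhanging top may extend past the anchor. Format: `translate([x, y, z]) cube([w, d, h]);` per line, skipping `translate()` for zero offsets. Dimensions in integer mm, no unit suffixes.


translate([487, 169, 0]) cube([847, 266, 207]);
translate([487, 435, 207]) cube([847, 266, 207]);
translate([487, 701, 414]) cube([847, 266, 207]);
translate([487, 967, 621]) cube([847, 266, 207]);
translate([487, 1233, 828]) cube([847, 266, 207]);


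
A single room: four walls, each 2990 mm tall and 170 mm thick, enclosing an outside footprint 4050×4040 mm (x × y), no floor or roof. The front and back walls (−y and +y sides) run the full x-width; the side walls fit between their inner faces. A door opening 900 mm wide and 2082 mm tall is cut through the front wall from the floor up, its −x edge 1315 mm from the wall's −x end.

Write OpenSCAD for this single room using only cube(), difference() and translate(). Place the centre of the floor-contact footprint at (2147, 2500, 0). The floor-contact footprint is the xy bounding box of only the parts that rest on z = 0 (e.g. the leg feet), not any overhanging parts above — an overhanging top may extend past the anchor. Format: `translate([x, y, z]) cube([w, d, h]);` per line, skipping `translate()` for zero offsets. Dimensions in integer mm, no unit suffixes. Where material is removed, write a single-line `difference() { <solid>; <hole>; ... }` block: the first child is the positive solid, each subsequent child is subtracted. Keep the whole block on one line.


difference() { translate([122, 480, 0]) cube([4050, 170, 2990]); translate([1437, 480, 0]) cube([900, 170, 2082]); }
translate([122, 4350, 0]) cube([4050, 170, 2990]);
translate([122, 650, 0]) cube([170, 3700, 2990]);
translate([4002, 650, 0]) cube([170, 3700, 2990]);
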